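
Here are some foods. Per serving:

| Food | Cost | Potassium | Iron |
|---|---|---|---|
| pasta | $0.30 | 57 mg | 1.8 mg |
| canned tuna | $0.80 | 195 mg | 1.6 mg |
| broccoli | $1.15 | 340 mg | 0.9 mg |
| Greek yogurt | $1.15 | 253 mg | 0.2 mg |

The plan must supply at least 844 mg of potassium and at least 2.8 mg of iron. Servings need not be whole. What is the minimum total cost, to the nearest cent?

$2.89

This is a tiny linear program; its minimum lies at a vertex of the feasible set. List the vertices and price them.
pasta only: max(844/57, 2.8/1.8) = 14.81 servings → $4.44.
canned tuna only: max(844/195, 2.8/1.6) = 4.328 servings → $3.46.
broccoli only: max(844/340, 2.8/0.9) = 3.111 servings → $3.58.
Greek yogurt only: max(844/253, 2.8/0.2) = 14 servings → $16.10.
pasta + canned tuna: the both-tight solution has a negative serving — not a feasible corner.
pasta + broccoli with both tight: 0.3431 servings and 2.425 servings → $2.89.
pasta + Greek yogurt with both tight: 1.215 servings and 3.062 servings → $3.89.
canned tuna + broccoli with both tight: 0.5221 servings and 2.183 servings → $2.93.
canned tuna + Greek yogurt with both tight: 1.475 servings and 2.199 servings → $3.71.
broccoli + Greek yogurt: the both-tight solution has a negative serving — not a feasible corner.
So the least-cost plan costs $2.89.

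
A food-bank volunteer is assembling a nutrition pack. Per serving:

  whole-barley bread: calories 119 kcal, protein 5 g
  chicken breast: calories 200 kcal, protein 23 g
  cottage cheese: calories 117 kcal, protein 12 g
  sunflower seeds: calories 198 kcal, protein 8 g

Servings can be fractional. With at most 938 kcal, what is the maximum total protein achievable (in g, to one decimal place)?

107.9 g

Protein per kcal: chicken breast 0.115, cottage cheese 0.1026, whole-barley bread 0.04202, sunflower seeds 0.0404.
With no serving limits, spend the whole calories allowance on chicken breast: 938 kcal / 200 kcal × 23 g = 107.9 g.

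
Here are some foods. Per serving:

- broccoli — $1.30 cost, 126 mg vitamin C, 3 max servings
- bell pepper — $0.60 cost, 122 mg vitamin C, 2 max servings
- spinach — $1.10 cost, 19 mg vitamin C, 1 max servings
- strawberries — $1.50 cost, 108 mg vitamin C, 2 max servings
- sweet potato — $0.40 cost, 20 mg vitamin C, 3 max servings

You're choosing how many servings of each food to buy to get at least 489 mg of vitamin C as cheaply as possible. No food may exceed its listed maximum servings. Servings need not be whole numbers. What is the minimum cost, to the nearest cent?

$3.73

Cost per mg of vitamin C: bell pepper $0.0049, broccoli $0.0103, strawberries $0.0139, sweet potato $0.0200, spinach $0.0579.
Take 2 servings of bell pepper: +244.0 mg vitamin C for $1.20 (total $1.20, still need 245.0 mg).
Take 1.944 servings of broccoli: +245.0 mg vitamin C for $2.53 (total $3.73, still need 0.0 mg).
Greedy by cheapest-per-mg is optimal for a single linear constraint, so the minimum cost is $3.73.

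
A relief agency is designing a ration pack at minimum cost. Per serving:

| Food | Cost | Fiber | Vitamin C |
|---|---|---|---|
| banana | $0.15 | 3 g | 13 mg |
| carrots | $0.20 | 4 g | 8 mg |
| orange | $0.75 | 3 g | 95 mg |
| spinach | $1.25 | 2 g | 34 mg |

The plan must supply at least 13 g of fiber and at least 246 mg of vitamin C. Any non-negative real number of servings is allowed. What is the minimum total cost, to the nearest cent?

$2.04

Two binding constraints pin down two serving amounts, so the optimal mix uses at most two foods. The candidates are each food alone (scaled to the tighter of fiber/vitamin C) and each pair with both constraints tight.
banana only: max(13/3, 246/13) = 18.92 servings → $2.84.
carrots only: max(13/4, 246/8) = 30.75 servings → $6.15.
orange only: max(13/3, 246/95) = 4.333 servings → $3.25.
spinach only: max(13/2, 246/34) = 7.235 servings → $9.04.
banana + carrots: the both-tight solution has a negative serving — not a feasible corner.
banana + orange with both tight: 2.02 servings and 2.313 servings → $2.04.
banana + spinach: the both-tight solution has a negative serving — not a feasible corner.
carrots + orange with both tight: 1.396 servings and 2.472 servings → $2.13.
carrots + spinach: the both-tight solution has a negative serving — not a feasible corner.
orange + spinach with both tight: 0.5682 servings and 5.648 servings → $7.49.
The minimum over all feasible corners is $2.04.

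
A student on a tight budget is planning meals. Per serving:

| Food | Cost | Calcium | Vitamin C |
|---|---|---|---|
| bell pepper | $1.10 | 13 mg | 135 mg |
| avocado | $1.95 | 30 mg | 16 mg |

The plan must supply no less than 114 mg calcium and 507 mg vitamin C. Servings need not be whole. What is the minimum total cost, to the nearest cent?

$8.30

At the optimum either one food covers both requirements or two foods hit both targets exactly; no other combination can be cheaper.
bell pepper only: max(114/13, 507/135) = 8.769 servings → $9.65.
avocado only: max(114/30, 507/16) = 31.69 servings → $61.79.
bell pepper + avocado with both tight: 3.484 servings and 2.29 servings → $8.30.
The minimum over all feasible corners is $8.30.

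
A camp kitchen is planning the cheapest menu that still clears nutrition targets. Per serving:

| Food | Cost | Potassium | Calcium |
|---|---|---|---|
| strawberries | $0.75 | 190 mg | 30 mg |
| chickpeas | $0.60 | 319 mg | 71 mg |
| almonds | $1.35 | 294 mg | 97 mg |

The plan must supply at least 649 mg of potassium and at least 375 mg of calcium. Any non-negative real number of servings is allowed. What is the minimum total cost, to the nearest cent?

$3.17

The cheapest plan sits at a corner of the feasible region — with two constraints it uses at most two foods.
strawberries only: max(649/190, 375/30) = 12.5 servings → $9.38.
chickpeas only: max(649/319, 375/71) = 5.282 servings → $3.17.
almonds only: max(649/294, 375/97) = 3.866 servings → $5.22.
strawberries + chickpeas: the both-tight solution has a negative serving — not a feasible corner.
strawberries + almonds: intersection lies outside the first quadrant.
chickpeas + almonds: the both-tight solution has a negative serving — not a feasible corner.
So the least-cost plan costs $3.17.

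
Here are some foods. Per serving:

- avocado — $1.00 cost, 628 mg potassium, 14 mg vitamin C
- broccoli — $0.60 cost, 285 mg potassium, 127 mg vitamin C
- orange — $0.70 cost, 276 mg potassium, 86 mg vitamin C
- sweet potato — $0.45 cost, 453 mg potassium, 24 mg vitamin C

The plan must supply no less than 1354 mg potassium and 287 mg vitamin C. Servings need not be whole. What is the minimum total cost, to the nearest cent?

$1.95

With two linear requirements the optimum uses one or two foods; enumerate the corners.
avocado only: max(1354/628, 287/14) = 20.5 servings → $20.50.
broccoli only: max(1354/285, 287/127) = 4.751 servings → $2.85.
orange only: max(1354/276, 287/86) = 4.906 servings → $3.43.
sweet potato only: max(1354/453, 287/24) = 11.96 servings → $5.38.
avocado + broccoli with both tight: 1.19 servings and 2.129 servings → $2.47.
avocado + orange with both tight: 0.7425 servings and 3.216 servings → $2.99.
avocado + sweet potato with both targets exact would need a negative amount; discard.
broccoli + orange with both targets exact would need a negative amount; discard.
broccoli + sweet potato with both tight: 1.924 servings and 1.779 servings → $1.95.
orange + sweet potato with both tight: 3.016 servings and 1.151 servings → $2.63.
The minimum over all feasible corners is $1.95.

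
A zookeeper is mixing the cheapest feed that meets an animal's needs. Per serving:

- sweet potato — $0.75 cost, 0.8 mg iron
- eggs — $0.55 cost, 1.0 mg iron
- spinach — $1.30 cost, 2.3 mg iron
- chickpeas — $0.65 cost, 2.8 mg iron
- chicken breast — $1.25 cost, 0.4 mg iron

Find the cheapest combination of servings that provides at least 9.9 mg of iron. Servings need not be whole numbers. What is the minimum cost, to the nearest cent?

Cost per mg of iron: chickpeas $0.2321, eggs $0.5500, spinach $0.5652, sweet potato $0.9375, chicken breast $3.1250.
With no serving limits, use only chickpeas: 9.9 mg / 2.8 mg = 3.536 servings × $0.65 = $2.30.

$2.30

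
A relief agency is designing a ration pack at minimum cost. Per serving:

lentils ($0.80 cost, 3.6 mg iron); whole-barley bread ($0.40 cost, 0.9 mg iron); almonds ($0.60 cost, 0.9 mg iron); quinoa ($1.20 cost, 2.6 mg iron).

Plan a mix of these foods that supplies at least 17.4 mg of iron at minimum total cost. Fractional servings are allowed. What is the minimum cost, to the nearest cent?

Cost per mg of iron: lentils $0.2222, whole-barley bread $0.4444, quinoa $0.4615, almonds $0.6667.
With no serving limits, use only lentils: 17.4 mg / 3.6 mg = 4.833 servings × $0.80 = $3.87.

$3.87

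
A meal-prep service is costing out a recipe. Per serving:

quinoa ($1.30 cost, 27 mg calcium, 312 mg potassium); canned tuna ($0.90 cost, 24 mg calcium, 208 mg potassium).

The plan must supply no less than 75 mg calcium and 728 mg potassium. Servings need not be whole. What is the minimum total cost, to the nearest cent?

$3.10

quinoa only: max(75/27, 728/312) = 2.778 servings → $3.61.
canned tuna only: max(75/24, 728/208) = 3.5 servings → $3.15.
quinoa + canned tuna with both tight: 1 serving and 2 servings → $3.10.
The minimum over all feasible corners is $3.10.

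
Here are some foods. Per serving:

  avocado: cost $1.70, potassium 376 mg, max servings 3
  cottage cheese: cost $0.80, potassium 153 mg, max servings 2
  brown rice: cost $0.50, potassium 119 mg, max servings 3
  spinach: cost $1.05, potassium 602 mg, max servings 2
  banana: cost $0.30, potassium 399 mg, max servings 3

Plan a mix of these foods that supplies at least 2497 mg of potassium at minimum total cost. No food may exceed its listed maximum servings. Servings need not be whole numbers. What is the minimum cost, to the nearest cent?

$3.40

Cost per mg of potassium: banana $0.0008, spinach $0.0017, brown rice $0.0042, avocado $0.0045, cottage cheese $0.0052.
Take 3 servings of banana: +1197.0 mg potassium for $0.90 (total $0.90, still need 1300.0 mg).
Take 2 servings of spinach: +1204.0 mg potassium for $2.10 (total $3.00, still need 96.0 mg).
Take 0.8067 servings of brown rice: +96.0 mg potassium for $0.40 (total $3.40, still need 0.0 mg).
Filling from the cheapest source first is optimal under one linear minimum: $3.40.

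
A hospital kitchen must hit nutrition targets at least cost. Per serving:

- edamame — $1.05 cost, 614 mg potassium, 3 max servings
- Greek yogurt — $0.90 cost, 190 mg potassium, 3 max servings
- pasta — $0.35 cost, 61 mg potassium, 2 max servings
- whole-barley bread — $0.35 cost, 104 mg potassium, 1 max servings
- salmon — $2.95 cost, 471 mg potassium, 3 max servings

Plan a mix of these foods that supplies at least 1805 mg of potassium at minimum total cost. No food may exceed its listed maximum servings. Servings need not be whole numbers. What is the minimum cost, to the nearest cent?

Cost per mg of potassium: edamame $0.0017, whole-barley bread $0.0034, Greek yogurt $0.0047, pasta $0.0057, salmon $0.0063.
Take 2.94 servings of edamame: +1805.0 mg potassium for $3.09 (total $3.09, still need 0.0 mg).
Filling from the cheapest source first is optimal under one linear minimum: $3.09.

$3.09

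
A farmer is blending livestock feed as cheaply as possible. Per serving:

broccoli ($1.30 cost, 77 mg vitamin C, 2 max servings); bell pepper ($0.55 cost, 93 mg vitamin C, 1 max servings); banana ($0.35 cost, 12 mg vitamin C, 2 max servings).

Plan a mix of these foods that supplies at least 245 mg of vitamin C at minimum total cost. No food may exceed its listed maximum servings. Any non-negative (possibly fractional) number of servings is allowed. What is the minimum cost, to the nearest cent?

$3.12

Cost per mg of vitamin C: bell pepper $0.0059, broccoli $0.0169, banana $0.0292.
Take 1 serving of bell pepper: +93.0 mg vitamin C for $0.55 (total $0.55, still need 152.0 mg).
Take 1.974 servings of broccoli: +152.0 mg vitamin C for $2.57 (total $3.12, still need 0.0 mg).
Greedy by cheapest-per-mg is optimal for a single linear constraint, so the minimum cost is $3.12.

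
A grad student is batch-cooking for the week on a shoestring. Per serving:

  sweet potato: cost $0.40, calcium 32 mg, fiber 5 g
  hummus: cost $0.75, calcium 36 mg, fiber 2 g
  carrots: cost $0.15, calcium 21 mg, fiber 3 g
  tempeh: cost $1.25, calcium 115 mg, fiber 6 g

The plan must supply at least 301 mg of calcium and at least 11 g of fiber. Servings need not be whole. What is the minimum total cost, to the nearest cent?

$2.15

An LP optimum is at a vertex; with two nutrient constraints at most two foods are used. Check each candidate.
sweet potato only: max(301/32, 11/5) = 9.406 servings → $3.76.
hummus only: max(301/36, 11/2) = 8.361 servings → $6.27.
carrots only: max(301/21, 11/3) = 14.33 servings → $2.15.
tempeh only: max(301/115, 11/6) = 2.617 servings → $3.27.
sweet potato + hummus with both targets exact would need a negative amount; discard.
sweet potato + carrots: the both-tight solution has a negative serving — not a feasible corner.
sweet potato + tempeh: intersection lies outside the first quadrant.
hummus + carrots: the both-tight solution has a negative serving — not a feasible corner.
hummus + tempeh: the both-tight solution has a negative serving — not a feasible corner.
carrots + tempeh: intersection lies outside the first quadrant.
Cheapest feasible corner: $2.15.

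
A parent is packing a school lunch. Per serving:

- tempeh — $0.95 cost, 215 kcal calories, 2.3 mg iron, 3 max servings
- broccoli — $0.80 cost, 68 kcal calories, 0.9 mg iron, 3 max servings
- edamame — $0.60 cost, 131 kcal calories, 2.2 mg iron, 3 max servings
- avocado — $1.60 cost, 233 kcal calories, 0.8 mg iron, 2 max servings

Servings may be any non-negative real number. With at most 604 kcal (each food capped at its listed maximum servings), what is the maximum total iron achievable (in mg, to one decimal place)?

Iron per kcal: edamame 0.01679, broccoli 0.01324, tempeh 0.0107, avocado 0.003433.
Take 3 servings of edamame: uses 393 kcal, +6.6 mg iron (running total 6.6 mg).
Take 3 servings of broccoli: uses 204 kcal, +2.7 mg iron (running total 9.3 mg).
Take 0.03256 servings of tempeh: uses 7 kcal, +0.1 mg iron (running total 9.4 mg).
Filling greedily by iron-per-kcal is optimal for one linear limit, giving 9.4 mg.

9.4 mg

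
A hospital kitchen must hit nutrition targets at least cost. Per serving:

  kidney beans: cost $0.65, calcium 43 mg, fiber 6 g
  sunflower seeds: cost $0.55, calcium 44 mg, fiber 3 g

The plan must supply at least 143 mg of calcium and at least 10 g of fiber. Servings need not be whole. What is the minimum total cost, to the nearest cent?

$1.80

At the optimum either one food covers both requirements or two foods hit both targets exactly; no other combination can be cheaper.
kidney beans only: max(143/43, 10/6) = 3.326 servings → $2.16.
sunflower seeds only: max(143/44, 10/3) = 3.333 servings → $1.83.
kidney beans + sunflower seeds with both tight: 0.08148 servings and 3.17 servings → $1.80.
So the least-cost plan costs $1.80.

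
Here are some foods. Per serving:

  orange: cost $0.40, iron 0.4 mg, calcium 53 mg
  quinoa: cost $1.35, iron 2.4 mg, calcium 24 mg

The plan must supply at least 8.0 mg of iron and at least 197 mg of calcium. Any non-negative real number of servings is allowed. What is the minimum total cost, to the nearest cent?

For a min-cost LP with two ≥-constraints, a basic feasible solution has at most two positive variables.
orange only: max(8.0/0.4, 197/53) = 20 servings → $8.00.
quinoa only: max(8.0/2.4, 197/24) = 8.208 servings → $11.08.
orange + quinoa with both tight: 2.388 servings and 2.935 servings → $4.92.
So the least-cost plan costs $4.92.

$4.92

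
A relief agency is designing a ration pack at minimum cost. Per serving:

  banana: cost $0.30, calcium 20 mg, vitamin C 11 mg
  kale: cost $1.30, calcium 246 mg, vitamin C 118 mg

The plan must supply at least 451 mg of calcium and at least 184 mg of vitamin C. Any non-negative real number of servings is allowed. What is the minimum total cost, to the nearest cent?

banana only: max(451/20, 184/11) = 22.55 servings → $6.76.
kale only: max(451/246, 184/118) = 1.833 servings → $2.38.
banana + kale with both targets exact would need a negative amount; discard.
Cheapest feasible corner: $2.38.

$2.38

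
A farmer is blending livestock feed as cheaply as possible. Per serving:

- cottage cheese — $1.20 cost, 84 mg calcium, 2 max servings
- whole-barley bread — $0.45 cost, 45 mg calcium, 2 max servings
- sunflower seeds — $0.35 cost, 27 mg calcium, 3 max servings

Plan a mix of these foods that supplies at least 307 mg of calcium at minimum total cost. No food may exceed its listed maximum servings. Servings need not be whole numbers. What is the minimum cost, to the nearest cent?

$3.89

Cost per mg of calcium: whole-barley bread $0.0100, sunflower seeds $0.0130, cottage cheese $0.0143.
Take 2 servings of whole-barley bread: +90.0 mg calcium for $0.90 (total $0.90, still need 217.0 mg).
Take 3 servings of sunflower seeds: +81.0 mg calcium for $1.05 (total $1.95, still need 136.0 mg).
Take 1.619 servings of cottage cheese: +136.0 mg calcium for $1.94 (total $3.89, still need 0.0 mg).
Greedy by cheapest-per-mg is optimal for a single linear constraint, so the minimum cost is $3.89.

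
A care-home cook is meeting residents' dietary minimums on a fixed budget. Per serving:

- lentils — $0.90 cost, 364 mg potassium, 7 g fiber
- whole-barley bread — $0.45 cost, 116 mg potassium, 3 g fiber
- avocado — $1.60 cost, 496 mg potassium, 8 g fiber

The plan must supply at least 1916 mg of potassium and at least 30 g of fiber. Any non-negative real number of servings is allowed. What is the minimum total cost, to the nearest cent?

Two binding constraints pin down two serving amounts, so the optimal mix uses at most two foods. The candidates are each food alone (scaled to the tighter of potassium/fiber) and each pair with both constraints tight.
lentils only: max(1916/364, 30/7) = 5.264 servings → $4.74.
whole-barley bread only: max(1916/116, 30/3) = 16.52 servings → $7.43.
avocado only: max(1916/496, 30/8) = 3.863 servings → $6.18.
lentils + whole-barley bread: the both-tight solution has a negative serving — not a feasible corner.
lentils + avocado with both targets exact would need a negative amount; discard.
whole-barley bread + avocado with both targets exact would need a negative amount; discard.
Cheapest feasible corner: $4.74.

$4.74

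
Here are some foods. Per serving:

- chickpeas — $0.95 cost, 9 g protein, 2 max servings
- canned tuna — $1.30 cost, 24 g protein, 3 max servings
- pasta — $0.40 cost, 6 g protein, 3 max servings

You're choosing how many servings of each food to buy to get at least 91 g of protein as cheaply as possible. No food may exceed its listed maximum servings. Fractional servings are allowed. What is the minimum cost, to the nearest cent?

$5.21

Cost per g of protein: canned tuna $0.0542, pasta $0.0667, chickpeas $0.1056.
Take 3 servings of canned tuna: +72.0 g protein for $3.90 (total $3.90, still need 19.0 g).
Take 3 servings of pasta: +18.0 g protein for $1.20 (total $5.10, still need 1.0 g).
Take 0.1111 servings of chickpeas: +1.0 g protein for $0.11 (total $5.21, still need 0.0 g).
Filling from the cheapest source first is optimal under one linear minimum: $5.21.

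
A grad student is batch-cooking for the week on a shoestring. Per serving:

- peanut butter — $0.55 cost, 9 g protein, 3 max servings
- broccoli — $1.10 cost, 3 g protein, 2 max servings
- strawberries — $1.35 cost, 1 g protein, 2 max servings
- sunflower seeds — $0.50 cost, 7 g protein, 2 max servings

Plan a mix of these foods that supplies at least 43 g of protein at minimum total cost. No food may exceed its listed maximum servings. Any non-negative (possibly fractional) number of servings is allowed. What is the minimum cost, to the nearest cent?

Cost per g of protein: peanut butter $0.0611, sunflower seeds $0.0714, broccoli $0.3667, strawberries $1.3500.
Take 3 servings of peanut butter: +27.0 g protein for $1.65 (total $1.65, still need 16.0 g).
Take 2 servings of sunflower seeds: +14.0 g protein for $1.00 (total $2.65, still need 2.0 g).
Take 0.6667 servings of broccoli: +2.0 g protein for $0.73 (total $3.38, still need 0.0 g).
Greedy by cheapest-per-g is optimal for a single linear constraint, so the minimum cost is $3.38.

$3.38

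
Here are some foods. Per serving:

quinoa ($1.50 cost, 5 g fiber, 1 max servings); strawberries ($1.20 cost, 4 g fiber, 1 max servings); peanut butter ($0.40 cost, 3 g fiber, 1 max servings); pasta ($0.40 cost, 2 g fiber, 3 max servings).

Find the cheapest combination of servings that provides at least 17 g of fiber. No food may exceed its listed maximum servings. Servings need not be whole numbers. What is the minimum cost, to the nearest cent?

$4.00

Cost per g of fiber: peanut butter $0.1333, pasta $0.2000, quinoa $0.3000, strawberries $0.3000.
Take 1 serving of peanut butter: +3.0 g fiber for $0.40 (total $0.40, still need 14.0 g).
Take 3 servings of pasta: +6.0 g fiber for $1.20 (total $1.60, still need 8.0 g).
Take 1 serving of quinoa: +5.0 g fiber for $1.50 (total $3.10, still need 3.0 g).
Take 0.75 servings of strawberries: +3.0 g fiber for $0.90 (total $4.00, still need 0.0 g).
Filling from the cheapest source first is optimal under one linear minimum: $4.00.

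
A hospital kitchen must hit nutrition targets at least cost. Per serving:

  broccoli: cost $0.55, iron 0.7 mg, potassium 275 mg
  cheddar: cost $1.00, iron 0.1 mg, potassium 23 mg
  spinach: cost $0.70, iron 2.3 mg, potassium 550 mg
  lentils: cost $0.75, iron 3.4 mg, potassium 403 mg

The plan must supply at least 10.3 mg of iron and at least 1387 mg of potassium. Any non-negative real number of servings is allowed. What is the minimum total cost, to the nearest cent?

Minimising a linear cost over {iron ≥ 10.3, potassium ≥ 1387, servings ≥ 0} — the optimum is at a vertex, using one or two foods.
broccoli only: max(10.3/0.7, 1387/275) = 14.71 servings → $8.09.
cheddar only: max(10.3/0.1, 1387/23) = 103 servings → $103.00.
spinach only: max(10.3/2.3, 1387/550) = 4.478 servings → $3.13.
lentils only: max(10.3/3.4, 1387/403) = 3.442 servings → $2.58.
broccoli + cheddar: the both-tight solution has a negative serving — not a feasible corner.
broccoli + spinach: intersection lies outside the first quadrant.
broccoli + lentils with both tight: 0.8652 servings and 2.851 servings → $2.61.
cheddar + spinach: intersection lies outside the first quadrant.
cheddar + lentils with both tight: 14.91 servings and 2.591 servings → $16.85.
spinach + lentils with both tight: 0.599 servings and 2.624 servings → $2.39.
So the least-cost plan costs $2.39.

$2.39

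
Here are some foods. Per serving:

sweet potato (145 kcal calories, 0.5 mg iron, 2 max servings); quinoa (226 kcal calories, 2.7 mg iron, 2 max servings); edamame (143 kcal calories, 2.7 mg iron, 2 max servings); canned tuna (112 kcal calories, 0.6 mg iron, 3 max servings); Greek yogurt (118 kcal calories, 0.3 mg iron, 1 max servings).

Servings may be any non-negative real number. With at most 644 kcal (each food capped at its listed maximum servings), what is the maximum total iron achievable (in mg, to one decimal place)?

9.7 mg

Iron per kcal: edamame 0.01888, quinoa 0.01195, canned tuna 0.005357, sweet potato 0.003448, Greek yogurt 0.002542.
Take 2 servings of edamame: uses 286 kcal, +5.4 mg iron (running total 5.4 mg).
Take 1.584 servings of quinoa: uses 358 kcal, +4.3 mg iron (running total 9.7 mg).
Greedy by best ratio exhausts the calories allowance optimally: 9.7 mg.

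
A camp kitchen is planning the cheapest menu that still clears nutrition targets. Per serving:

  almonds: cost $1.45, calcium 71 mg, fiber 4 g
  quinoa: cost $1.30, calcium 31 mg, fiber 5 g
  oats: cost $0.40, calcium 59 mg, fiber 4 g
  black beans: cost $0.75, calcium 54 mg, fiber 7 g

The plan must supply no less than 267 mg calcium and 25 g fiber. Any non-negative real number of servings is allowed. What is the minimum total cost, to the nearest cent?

$2.50

This is a tiny linear program; its minimum lies at a vertex of the feasible set. List the vertices and price them.
almonds only: max(267/71, 25/4) = 6.25 servings → $9.06.
quinoa only: max(267/31, 25/5) = 8.613 servings → $11.20.
oats only: max(267/59, 25/4) = 6.25 servings → $2.50.
black beans only: max(267/54, 25/7) = 4.944 servings → $3.71.
almonds + quinoa with both tight: 2.424 servings and 3.061 servings → $7.49.
almonds + oats: the both-tight solution has a negative serving — not a feasible corner.
almonds + black beans with both tight: 1.847 servings and 2.516 servings → $4.57.
quinoa + oats with both tight: 2.38 servings and 3.275 servings → $4.40.
quinoa + black beans with both targets exact would need a negative amount; discard.
oats + black beans with both tight: 2.635 servings and 2.066 servings → $2.60.
So the least-cost plan costs $2.50.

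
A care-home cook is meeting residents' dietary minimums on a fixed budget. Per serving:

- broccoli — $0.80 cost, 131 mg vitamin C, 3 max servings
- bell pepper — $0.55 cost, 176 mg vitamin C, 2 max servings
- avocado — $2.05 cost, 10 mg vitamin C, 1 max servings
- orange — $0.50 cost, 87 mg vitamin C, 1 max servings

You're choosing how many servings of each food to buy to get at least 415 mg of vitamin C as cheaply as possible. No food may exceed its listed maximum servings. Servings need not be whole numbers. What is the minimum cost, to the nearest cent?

$1.46

Cost per mg of vitamin C: bell pepper $0.0031, orange $0.0057, broccoli $0.0061, avocado $0.2050.
Take 2 servings of bell pepper: +352.0 mg vitamin C for $1.10 (total $1.10, still need 63.0 mg).
Take 0.7241 servings of orange: +63.0 mg vitamin C for $0.36 (total $1.46, still need 0.0 mg).
Greedy by cheapest-per-mg is optimal for a single linear constraint, so the minimum cost is $1.46.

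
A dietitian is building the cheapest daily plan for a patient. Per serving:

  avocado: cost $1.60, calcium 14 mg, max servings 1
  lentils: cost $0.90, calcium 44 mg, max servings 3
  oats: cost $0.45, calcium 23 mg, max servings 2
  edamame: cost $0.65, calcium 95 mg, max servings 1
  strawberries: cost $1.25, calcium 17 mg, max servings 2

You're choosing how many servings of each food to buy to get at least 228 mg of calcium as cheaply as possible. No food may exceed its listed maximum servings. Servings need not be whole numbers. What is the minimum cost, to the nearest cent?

Cost per mg of calcium: edamame $0.0068, oats $0.0196, lentils $0.0205, strawberries $0.0735, avocado $0.1143.
Take 1 serving of edamame: +95.0 mg calcium for $0.65 (total $0.65, still need 133.0 mg).
Take 2 servings of oats: +46.0 mg calcium for $0.90 (total $1.55, still need 87.0 mg).
Take 1.977 servings of lentils: +87.0 mg calcium for $1.78 (total $3.33, still need 0.0 mg).
Filling from the cheapest source first is optimal under one linear minimum: $3.33.

$3.33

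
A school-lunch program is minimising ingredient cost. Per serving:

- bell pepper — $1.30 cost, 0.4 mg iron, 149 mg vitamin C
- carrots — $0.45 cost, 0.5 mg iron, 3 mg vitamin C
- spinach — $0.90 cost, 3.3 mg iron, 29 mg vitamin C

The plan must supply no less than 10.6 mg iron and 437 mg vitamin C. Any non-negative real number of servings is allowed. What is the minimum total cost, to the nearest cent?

$5.71

Two binding constraints pin down two serving amounts, so the optimal mix uses at most two foods. The candidates are each food alone (scaled to the tighter of iron/vitamin C) and each pair with both constraints tight.
bell pepper only: max(10.6/0.4, 437/149) = 26.5 servings → $34.45.
carrots only: max(10.6/0.5, 437/3) = 145.7 servings → $65.55.
spinach only: max(10.6/3.3, 437/29) = 15.07 servings → $13.56.
bell pepper + carrots with both tight: 2.547 servings and 19.16 servings → $11.93.
bell pepper + spinach with both tight: 2.363 servings and 2.926 servings → $5.71.
carrots + spinach: the both-tight solution has a negative serving — not a feasible corner.
The minimum over all feasible corners is $5.71.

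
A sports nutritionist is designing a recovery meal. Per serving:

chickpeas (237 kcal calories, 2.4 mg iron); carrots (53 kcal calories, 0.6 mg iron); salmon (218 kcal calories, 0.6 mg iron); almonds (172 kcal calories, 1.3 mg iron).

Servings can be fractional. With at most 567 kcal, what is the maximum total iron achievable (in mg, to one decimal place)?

6.4 mg

Iron per kcal: carrots 0.01132, chickpeas 0.01013, almonds 0.007558, salmon 0.002752.
With no serving limits, spend the whole calories allowance on carrots: 567 kcal / 53 kcal × 0.6 mg = 6.4 mg.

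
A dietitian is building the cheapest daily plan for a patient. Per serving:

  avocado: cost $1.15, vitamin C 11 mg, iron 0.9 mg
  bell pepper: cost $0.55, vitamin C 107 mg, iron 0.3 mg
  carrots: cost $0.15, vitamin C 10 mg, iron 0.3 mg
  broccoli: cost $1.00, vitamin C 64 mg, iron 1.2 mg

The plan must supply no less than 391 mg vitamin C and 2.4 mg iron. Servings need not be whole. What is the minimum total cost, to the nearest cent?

Compare the cost at each extreme point of the feasible region.
avocado only: max(391/11, 2.4/0.9) = 35.55 servings → $40.88.
bell pepper only: max(391/107, 2.4/0.3) = 8 servings → $4.40.
carrots only: max(391/10, 2.4/0.3) = 39.1 servings → $5.87.
broccoli only: max(391/64, 2.4/1.2) = 6.109 servings → $6.11.
avocado + bell pepper with both tight: 1.5 servings and 3.5 servings → $3.65.
avocado + carrots: intersection lies outside the first quadrant.
avocado + broccoli: intersection lies outside the first quadrant.
bell pepper + carrots with both tight: 3.206 servings and 4.794 servings → $2.48.
bell pepper + broccoli with both tight: 2.89 servings and 1.277 servings → $2.87.
carrots + broccoli: intersection lies outside the first quadrant.
The minimum over all feasible corners is $2.48.

$2.48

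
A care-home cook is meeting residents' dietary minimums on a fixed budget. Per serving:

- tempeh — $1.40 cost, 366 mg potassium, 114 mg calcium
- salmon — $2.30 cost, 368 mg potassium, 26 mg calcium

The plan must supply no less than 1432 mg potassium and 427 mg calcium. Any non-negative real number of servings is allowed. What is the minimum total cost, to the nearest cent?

The cheapest plan sits at a corner of the feasible region — with two constraints it uses at most two foods.
tempeh only: max(1432/366, 427/114) = 3.913 servings → $5.48.
salmon only: max(1432/368, 427/26) = 16.42 servings → $37.77.
tempeh + salmon with both tight: 3.697 servings and 0.2148 servings → $5.67.
Cheapest feasible corner: $5.48.

$5.48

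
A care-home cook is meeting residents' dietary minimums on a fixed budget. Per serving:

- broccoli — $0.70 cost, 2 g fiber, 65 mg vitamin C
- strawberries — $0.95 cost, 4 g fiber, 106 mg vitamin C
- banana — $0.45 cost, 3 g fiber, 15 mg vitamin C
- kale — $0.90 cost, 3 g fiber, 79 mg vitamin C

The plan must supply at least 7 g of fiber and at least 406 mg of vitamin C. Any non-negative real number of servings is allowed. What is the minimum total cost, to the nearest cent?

Compare the cost at each extreme point of the feasible region.
broccoli only: max(7/2, 406/65) = 6.246 servings → $4.37.
strawberries only: max(7/4, 406/106) = 3.83 servings → $3.64.
banana only: max(7/3, 406/15) = 27.07 servings → $12.18.
kale only: max(7/3, 406/79) = 5.139 servings → $4.63.
broccoli + strawberries with both targets exact would need a negative amount; discard.
broccoli + banana: intersection lies outside the first quadrant.
broccoli + kale: the both-tight solution has a negative serving — not a feasible corner.
strawberries + banana: the both-tight solution has a negative serving — not a feasible corner.
strawberries + kale: intersection lies outside the first quadrant.
banana + kale: the both-tight solution has a negative serving — not a feasible corner.
Cheapest feasible corner: $3.64.

$3.64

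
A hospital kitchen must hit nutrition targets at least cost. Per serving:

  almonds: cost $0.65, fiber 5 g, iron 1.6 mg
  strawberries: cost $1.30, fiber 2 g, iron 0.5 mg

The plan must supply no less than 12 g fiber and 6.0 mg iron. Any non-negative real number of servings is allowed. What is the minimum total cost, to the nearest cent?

Minimising a linear cost over {fiber ≥ 12, iron ≥ 6.0, servings ≥ 0} — the optimum is at a vertex, using one or two foods.
almonds only: max(12/5, 6.0/1.6) = 3.75 servings → $2.44.
strawberries only: max(12/2, 6.0/0.5) = 12 servings → $15.60.
almonds + strawberries with both targets exact would need a negative amount; discard.
Cheapest feasible corner: $2.44.

$2.44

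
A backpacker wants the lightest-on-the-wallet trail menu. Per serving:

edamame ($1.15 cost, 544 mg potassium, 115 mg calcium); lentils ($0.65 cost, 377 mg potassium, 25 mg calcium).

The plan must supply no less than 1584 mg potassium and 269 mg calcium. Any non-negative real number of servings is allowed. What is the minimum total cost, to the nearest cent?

With two linear requirements the optimum uses one or two foods; enumerate the corners.
edamame only: max(1584/544, 269/115) = 2.912 servings → $3.35.
lentils only: max(1584/377, 269/25) = 10.76 servings → $6.99.
edamame + lentils with both tight: 2.077 servings and 1.204 servings → $3.17.
Cheapest feasible corner: $3.17.

$3.17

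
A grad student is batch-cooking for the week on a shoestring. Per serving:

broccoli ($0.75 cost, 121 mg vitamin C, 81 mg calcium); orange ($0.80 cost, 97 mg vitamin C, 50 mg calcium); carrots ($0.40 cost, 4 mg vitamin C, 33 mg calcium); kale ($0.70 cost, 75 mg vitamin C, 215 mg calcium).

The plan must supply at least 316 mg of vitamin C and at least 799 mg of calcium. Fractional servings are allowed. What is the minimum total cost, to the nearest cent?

$2.80

broccoli only: max(316/121, 799/81) = 9.864 servings → $7.40.
orange only: max(316/97, 799/50) = 15.98 servings → $12.78.
carrots only: max(316/4, 799/33) = 79 servings → $31.60.
kale only: max(316/75, 799/215) = 4.213 servings → $2.95.
broccoli + orange: the both-tight solution has a negative serving — not a feasible corner.
broccoli + carrots with both tight: 1.971 servings and 19.37 servings → $9.23.
broccoli + kale with both tight: 0.402 servings and 3.565 servings → $2.80.
orange + carrots with both tight: 2.41 servings and 20.56 servings → $10.15.
orange + kale with both tight: 0.4686 servings and 3.607 servings → $2.90.
carrots + kale: the both-tight solution has a negative serving — not a feasible corner.
The minimum over all feasible corners is $2.80.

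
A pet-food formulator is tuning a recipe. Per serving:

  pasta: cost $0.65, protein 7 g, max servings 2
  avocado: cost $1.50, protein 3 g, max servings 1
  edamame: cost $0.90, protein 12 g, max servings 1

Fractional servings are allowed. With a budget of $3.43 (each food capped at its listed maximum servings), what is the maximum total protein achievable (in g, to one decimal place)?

Protein per dollar: edamame 13.33, pasta 10.77, avocado 2.
Take 1 serving of edamame: spends $0.90, +12.0 g protein (running total 12.0 g).
Take 2 servings of pasta: spends $1.30, +14.0 g protein (running total 26.0 g).
Take 0.82 servings of avocado: spends $1.23, +2.5 g protein (running total 28.5 g).
Greedy by best ratio exhausts the cost allowance optimally: 28.5 g.

28.5 g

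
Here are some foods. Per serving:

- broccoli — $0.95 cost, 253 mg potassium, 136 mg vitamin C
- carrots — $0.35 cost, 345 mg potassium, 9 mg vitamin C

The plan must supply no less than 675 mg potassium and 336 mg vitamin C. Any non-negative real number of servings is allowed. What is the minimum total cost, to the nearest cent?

Minimising a linear cost over {potassium ≥ 675, vitamin C ≥ 336, servings ≥ 0} — the optimum is at a vertex, using one or two foods.
broccoli only: max(675/253, 336/136) = 2.668 servings → $2.53.
carrots only: max(675/345, 336/9) = 37.33 servings → $13.07.
broccoli + carrots with both tight: 2.461 servings and 0.1521 servings → $2.39.
The minimum over all feasible corners is $2.39.

$2.39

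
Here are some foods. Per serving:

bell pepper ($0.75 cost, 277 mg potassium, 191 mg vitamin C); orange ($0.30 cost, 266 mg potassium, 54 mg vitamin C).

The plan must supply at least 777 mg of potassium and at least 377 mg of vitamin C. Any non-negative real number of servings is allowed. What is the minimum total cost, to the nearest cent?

bell pepper only: max(777/277, 377/191) = 2.805 servings → $2.10.
orange only: max(777/266, 377/54) = 6.981 servings → $2.09.
bell pepper + orange with both tight: 1.627 servings and 1.227 servings → $1.59.
So the least-cost plan costs $1.59.

$1.59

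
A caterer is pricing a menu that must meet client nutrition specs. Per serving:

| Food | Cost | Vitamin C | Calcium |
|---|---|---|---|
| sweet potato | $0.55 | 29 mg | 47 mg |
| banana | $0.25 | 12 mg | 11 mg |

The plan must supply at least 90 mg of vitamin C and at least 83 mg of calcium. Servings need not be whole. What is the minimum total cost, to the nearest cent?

$1.71

A basic optimal solution has at most two foods positive. Try each food alone and each pair with both targets met exactly.
sweet potato only: max(90/29, 83/47) = 3.103 servings → $1.71.
banana only: max(90/12, 83/11) = 7.545 servings → $1.89.
sweet potato + banana with both tight: 0.02449 servings and 7.441 servings → $1.87.
The minimum over all feasible corners is $1.71.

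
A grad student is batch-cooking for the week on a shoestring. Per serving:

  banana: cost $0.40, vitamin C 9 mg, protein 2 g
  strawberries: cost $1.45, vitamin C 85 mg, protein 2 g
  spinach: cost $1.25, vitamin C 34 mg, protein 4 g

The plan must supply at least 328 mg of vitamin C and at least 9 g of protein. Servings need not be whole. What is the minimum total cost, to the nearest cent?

Compare the cost at each extreme point of the feasible region.
banana only: max(328/9, 9/2) = 36.44 servings → $14.58.
strawberries only: max(328/85, 9/2) = 4.5 servings → $6.53.
spinach only: max(328/34, 9/4) = 9.647 servings → $12.06.
banana + strawberries with both tight: 0.7171 servings and 3.783 servings → $5.77.
banana + spinach with both targets exact would need a negative amount; discard.
strawberries + spinach with both tight: 3.699 servings and 0.4007 servings → $5.86.
Cheapest feasible corner: $5.77.

$5.77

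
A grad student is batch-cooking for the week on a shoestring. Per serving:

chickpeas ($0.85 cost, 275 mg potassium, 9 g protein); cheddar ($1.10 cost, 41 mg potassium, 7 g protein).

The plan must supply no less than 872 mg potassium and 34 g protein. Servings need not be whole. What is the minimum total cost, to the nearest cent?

The cheapest plan sits at a corner of the feasible region — with two constraints it uses at most two foods.
chickpeas only: max(872/275, 34/9) = 3.778 servings → $3.21.
cheddar only: max(872/41, 34/7) = 21.27 servings → $23.40.
chickpeas + cheddar with both tight: 3.027 servings and 0.9653 servings → $3.63.
Cheapest feasible corner: $3.21.

$3.21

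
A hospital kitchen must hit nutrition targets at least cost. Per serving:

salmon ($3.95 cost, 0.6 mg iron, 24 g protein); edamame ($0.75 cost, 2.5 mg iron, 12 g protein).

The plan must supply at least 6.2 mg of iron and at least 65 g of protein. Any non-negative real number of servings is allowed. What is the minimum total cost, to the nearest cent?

$4.06

Two binding constraints pin down two serving amounts, so the optimal mix uses at most two foods. The candidates are each food alone (scaled to the tighter of iron/protein) and each pair with both constraints tight.
salmon only: max(6.2/0.6, 65/24) = 10.33 servings → $40.82.
edamame only: max(6.2/2.5, 65/12) = 5.417 servings → $4.06.
salmon + edamame with both tight: 1.669 servings and 2.08 servings → $8.15.
The minimum over all feasible corners is $4.06.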